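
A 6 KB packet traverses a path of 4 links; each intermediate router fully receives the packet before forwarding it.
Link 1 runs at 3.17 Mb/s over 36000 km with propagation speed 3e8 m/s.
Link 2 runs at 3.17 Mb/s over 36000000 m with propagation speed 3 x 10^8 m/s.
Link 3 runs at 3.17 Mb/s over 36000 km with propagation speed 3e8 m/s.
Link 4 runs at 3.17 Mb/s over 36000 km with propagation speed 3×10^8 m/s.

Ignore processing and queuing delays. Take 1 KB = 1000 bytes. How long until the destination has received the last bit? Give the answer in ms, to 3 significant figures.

L = 48000 bits.
Transmission delay per hop = L/R = 48000/3170000 = 15.142 ms; 4 hops → 60.5678 ms.
Propagation delays (d/s per hop): 120, 120, 120, 120 ms; sum = 480 ms.
End-to-end = 541 ms.

541 ms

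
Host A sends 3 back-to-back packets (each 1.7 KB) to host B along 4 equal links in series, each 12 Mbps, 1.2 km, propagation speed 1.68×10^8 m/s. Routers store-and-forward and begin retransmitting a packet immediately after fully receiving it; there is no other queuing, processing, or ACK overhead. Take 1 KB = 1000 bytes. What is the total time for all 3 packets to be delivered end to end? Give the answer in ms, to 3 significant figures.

Per-hop transmission t_tx = L/R = 13600/12000000 = 1.13333 ms.
Per-hop propagation t_prop = 1200/168000000 = 0.00714286 ms.
Pipeline fill: first packet needs 4·t_tx to clear all hops; remaining 2 packets each add one t_tx.
Total = (4+3-1)·t_tx + 4·t_prop = 6·1.13333 + 4·0.00714286 = 6.83 ms.

6.83 ms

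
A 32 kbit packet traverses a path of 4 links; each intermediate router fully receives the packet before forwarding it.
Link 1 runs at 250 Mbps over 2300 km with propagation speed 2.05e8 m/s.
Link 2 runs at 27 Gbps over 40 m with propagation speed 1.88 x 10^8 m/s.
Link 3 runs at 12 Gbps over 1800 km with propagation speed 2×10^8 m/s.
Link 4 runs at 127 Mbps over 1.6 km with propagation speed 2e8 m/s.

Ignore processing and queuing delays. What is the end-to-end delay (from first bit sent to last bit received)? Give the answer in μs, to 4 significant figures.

L = 32000 bits.
Transmission delays (L/R per hop): 128, 1.18519, 2.66667, 251.969 μs; sum = 383.82 μs.
Propagation delays (d/s per hop): 11219.5, 0.212766, 9000, 8 μs; sum = 20227.7 μs.
End-to-end = 20610 μs.

20610 μs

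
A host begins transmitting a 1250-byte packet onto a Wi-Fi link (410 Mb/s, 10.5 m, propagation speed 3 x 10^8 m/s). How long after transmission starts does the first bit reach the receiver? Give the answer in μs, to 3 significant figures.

First bit experiences only propagation delay: d/s = 10.5/300000000 = 0.0350 μs.

0.0350 μs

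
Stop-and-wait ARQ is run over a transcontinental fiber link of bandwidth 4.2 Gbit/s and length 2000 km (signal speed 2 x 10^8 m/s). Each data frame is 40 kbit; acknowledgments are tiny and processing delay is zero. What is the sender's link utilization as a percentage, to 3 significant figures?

t_tx = L/R = 40000/4200000000 = 9.52381e-06 s.
t_prop = 2000000/200000000 = 0.01 s; RTT = 0.02 s.
Cycle = t_tx + RTT = 0.0200095 s.
Utilization = t_tx / cycle = 9.52381e-06/0.0200095 = 0.0476 %.

0.0476 %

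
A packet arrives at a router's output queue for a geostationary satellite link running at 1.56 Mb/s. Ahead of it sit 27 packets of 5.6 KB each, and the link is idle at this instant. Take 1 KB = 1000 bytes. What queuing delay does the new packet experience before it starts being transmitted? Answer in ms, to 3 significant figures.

Each queued packet: L/R = 44800/1560000 = 28.7179 ms.
27 queued → 775.385 ms.
Queuing delay = 775 ms.

775 ms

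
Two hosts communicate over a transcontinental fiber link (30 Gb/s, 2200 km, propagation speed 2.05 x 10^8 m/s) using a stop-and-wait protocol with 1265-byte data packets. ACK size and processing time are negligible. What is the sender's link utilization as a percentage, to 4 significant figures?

0.001572 %

t_tx = L/R = 10120/30000000000 = 3.37333e-07 s.
t_prop = 2200000/2.05e+08 = 0.0107317 s; RTT = 0.0214634 s.
Cycle = t_tx + RTT = 0.0214638 s.
Utilization = t_tx / cycle = 3.37333e-07/0.0214638 = 0.001572 %.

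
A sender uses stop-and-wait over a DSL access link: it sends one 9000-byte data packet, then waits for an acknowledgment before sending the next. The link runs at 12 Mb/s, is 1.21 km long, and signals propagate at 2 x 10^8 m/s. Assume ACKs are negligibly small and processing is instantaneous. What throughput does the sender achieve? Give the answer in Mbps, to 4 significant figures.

11.98 Mbps

t_tx = L/R = 72000/12000000 = 0.006 s.
t_prop = 1210/200000000 = 6.05e-06 s; RTT = 1.21e-05 s.
Cycle = t_tx + RTT = 0.0060121 s.
Throughput = L / cycle = 72000 / 0.0060121 = 11.98 Mbps.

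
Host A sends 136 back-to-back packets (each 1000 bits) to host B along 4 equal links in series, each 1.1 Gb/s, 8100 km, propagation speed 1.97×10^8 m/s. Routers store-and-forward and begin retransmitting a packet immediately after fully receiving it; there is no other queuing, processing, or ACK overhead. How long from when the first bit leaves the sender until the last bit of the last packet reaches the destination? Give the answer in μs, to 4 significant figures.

Per-hop transmission t_tx = L/R = 1000/1100000000 = 0.909091 μs.
Per-hop propagation t_prop = 8100000/197000000 = 41116.8 μs.
Pipeline fill: first packet needs 4·t_tx to clear all hops; remaining 135 packets each add one t_tx.
Total = (4+136-1)·t_tx + 4·t_prop = 139·0.909091 + 4·41116.8 = 164600 μs.

164600 μs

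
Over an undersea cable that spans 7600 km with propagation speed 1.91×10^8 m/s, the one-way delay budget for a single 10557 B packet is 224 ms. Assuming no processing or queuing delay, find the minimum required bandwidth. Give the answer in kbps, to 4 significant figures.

458.5 kbps

L = 84456 bits.
Propagation delay = 7600000 / 191000000 = 39.7906 ms.
Transmission budget = 224 − 39.7906 = 184.209 ms.
R ≥ L / t_tx = 84456 bits / 0.184209 s = 458.5 kbps.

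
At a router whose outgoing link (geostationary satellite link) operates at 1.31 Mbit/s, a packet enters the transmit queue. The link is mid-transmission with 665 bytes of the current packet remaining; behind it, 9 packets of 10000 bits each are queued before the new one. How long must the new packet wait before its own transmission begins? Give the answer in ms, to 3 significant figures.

72.8 ms

Each queued packet: L/R = 10000/1310000 = 7.63359 ms.
9 queued → 68.7023 ms.
Plus remaining 5320 bits of current packet: 4.06107 ms.
Queuing delay = 72.8 ms.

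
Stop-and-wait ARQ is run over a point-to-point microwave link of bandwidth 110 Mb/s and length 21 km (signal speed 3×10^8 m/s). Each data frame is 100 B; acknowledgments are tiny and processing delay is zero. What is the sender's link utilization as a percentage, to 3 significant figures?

4.94 %

t_tx = L/R = 800/110000000 = 7.27273e-06 s.
t_prop = 21000/300000000 = 7e-05 s; RTT = 0.00014 s.
Cycle = t_tx + RTT = 0.000147273 s.
Utilization = t_tx / cycle = 7.27273e-06/0.000147273 = 4.94 %.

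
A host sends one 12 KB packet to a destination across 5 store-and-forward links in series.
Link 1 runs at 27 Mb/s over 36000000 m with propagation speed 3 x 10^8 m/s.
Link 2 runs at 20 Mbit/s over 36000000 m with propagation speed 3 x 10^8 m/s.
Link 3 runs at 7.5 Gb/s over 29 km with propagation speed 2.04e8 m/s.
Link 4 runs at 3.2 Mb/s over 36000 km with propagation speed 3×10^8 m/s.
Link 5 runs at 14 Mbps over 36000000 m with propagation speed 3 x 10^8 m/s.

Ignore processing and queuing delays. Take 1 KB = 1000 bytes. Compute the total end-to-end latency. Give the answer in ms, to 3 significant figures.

L = 96000 bits.
Transmission delays (L/R per hop): 3.55556, 4.8, 0.0128, 30, 6.85714 ms; sum = 45.2255 ms.
Propagation delays (d/s per hop): 120, 120, 0.142157, 120, 120 ms; sum = 480.142 ms.
End-to-end = 525 ms.

525 ms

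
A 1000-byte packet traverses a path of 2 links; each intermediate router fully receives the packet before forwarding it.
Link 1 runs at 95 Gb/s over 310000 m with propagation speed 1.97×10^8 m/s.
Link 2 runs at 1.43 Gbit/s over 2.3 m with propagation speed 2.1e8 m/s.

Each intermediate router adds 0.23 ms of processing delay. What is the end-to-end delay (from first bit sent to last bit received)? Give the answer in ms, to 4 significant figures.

L = 1000 × 8 = 8000 bits.
Transmission delays (L/R per hop): 8.42105e-05, 0.00559441 ms; sum = 0.00567862 ms.
Propagation delays (d/s per hop): 1.5736, 1.09524e-05 ms; sum = 1.57362 ms.
Processing at 1 router(s): 1 × 0.23 ms = 0.23 ms.
End-to-end = 1.809 ms.

1.809 ms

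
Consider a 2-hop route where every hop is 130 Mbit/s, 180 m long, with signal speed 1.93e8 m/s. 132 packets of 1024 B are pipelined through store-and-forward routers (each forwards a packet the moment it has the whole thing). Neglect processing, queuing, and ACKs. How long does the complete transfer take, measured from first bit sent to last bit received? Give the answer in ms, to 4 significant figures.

8.383 ms

Per-hop transmission t_tx = L/R = 8192/130000000 = 0.0630154 ms.
Per-hop propagation t_prop = 180/193000000 = 0.000932642 ms.
Pipeline fill: first packet needs 2·t_tx to clear all hops; remaining 131 packets each add one t_tx.
Total = (2+132-1)·t_tx + 2·t_prop = 133·0.0630154 + 2·0.000932642 = 8.383 ms.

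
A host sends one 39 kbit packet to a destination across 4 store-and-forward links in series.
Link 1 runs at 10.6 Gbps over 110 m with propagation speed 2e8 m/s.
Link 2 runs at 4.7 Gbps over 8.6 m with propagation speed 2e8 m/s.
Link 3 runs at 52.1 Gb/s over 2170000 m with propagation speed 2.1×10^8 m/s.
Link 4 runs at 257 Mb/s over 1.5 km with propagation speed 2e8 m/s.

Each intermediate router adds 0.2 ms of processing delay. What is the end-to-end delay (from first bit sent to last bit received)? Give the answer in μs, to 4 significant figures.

L = 39000 bits.
Transmission delays (L/R per hop): 3.67925, 8.29787, 0.74856, 151.751 μs; sum = 164.477 μs.
Propagation delays (d/s per hop): 0.55, 0.043, 10333.3, 7.5 μs; sum = 10341.4 μs.
Processing at 3 router(s): 3 × 0.2 ms = 600 μs.
End-to-end = 11110 μs.

11110 μs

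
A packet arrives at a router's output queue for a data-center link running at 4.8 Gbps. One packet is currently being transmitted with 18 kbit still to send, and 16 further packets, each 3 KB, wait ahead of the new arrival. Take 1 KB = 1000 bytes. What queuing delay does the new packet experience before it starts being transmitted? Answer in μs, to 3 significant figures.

83.8 μs

Each queued packet: L/R = 24000/4800000000 = 5 μs.
16 queued → 80 μs.
Plus remaining 18000 bits of current packet: 3.75 μs.
Queuing delay = 83.8 μs.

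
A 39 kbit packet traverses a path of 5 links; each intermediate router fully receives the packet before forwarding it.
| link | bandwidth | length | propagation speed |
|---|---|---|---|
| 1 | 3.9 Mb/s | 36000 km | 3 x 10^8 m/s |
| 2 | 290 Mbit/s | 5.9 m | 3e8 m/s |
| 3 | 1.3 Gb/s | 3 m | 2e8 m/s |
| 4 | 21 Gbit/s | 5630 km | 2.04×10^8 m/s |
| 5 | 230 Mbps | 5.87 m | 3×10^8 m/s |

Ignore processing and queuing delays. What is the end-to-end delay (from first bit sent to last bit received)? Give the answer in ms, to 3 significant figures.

L = 39000 bits.
Transmission delays (L/R per hop): 10, 0.134483, 0.03, 0.00185714, 0.169565 ms; sum = 10.3359 ms.
Propagation delays (d/s per hop): 120, 1.96667e-05, 1.5e-05, 27.598, 1.95667e-05 ms; sum = 147.598 ms.
End-to-end = 158 ms.

158 ms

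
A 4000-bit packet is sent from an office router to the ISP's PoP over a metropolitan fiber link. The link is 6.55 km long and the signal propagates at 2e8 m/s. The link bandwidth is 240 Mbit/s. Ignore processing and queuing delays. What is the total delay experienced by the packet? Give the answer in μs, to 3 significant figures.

Transmission delay = L/R = 4000 / 240000000 = 16.6667 μs.
Propagation delay = d/s = 6550 m / 200000000 m/s = 32.75 μs.
Total = 49.4 μs.

49.4 μs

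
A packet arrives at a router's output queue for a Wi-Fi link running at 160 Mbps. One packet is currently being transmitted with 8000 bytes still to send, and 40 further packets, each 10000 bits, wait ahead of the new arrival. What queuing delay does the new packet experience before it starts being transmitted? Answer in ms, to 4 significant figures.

Each queued packet: L/R = 10000/160000000 = 0.0625 ms.
40 queued → 2.5 ms.
Plus remaining 64000 bits of current packet: 0.4 ms.
Queuing delay = 2.900 ms.

2.900 ms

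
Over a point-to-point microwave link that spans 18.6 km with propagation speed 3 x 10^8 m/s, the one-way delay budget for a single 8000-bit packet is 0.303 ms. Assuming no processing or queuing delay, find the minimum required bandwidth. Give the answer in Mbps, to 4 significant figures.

Propagation delay = 18600 / 300000000 = 0.062 ms.
Transmission budget = 0.303 − 0.062 = 0.241 ms.
R ≥ L / t_tx = 8000 bits / 0.000241 s = 33.20 Mbps.

33.20 Mbps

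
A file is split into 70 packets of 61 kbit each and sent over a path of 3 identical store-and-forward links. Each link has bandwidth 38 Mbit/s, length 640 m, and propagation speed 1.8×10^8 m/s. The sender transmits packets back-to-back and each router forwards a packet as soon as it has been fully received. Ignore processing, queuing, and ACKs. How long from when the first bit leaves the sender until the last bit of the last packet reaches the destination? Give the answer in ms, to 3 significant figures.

116 ms

Per-hop transmission t_tx = L/R = 61000/38000000 = 1.60526 ms.
Per-hop propagation t_prop = 640/180000000 = 0.00355556 ms.
Pipeline fill: first packet needs 3·t_tx to clear all hops; remaining 69 packets each add one t_tx.
Total = (3+70-1)·t_tx + 3·t_prop = 72·1.60526 + 3·0.00355556 = 116 ms.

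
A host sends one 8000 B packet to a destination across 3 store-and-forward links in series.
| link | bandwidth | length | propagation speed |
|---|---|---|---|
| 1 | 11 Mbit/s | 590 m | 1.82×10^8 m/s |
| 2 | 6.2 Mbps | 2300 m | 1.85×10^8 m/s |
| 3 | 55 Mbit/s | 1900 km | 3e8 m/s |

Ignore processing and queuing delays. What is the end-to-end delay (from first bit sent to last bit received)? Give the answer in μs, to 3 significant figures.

L = 8000 × 8 = 64000 bits.
Transmission delays (L/R per hop): 5818.18, 10322.6, 1163.64 μs; sum = 17304.4 μs.
Propagation delays (d/s per hop): 3.24176, 12.4324, 6333.33 μs; sum = 6349.01 μs.
End-to-end = 23700 μs.

23700 μs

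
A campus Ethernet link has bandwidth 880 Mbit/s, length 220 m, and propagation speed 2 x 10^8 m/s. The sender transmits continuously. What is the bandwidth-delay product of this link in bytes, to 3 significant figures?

121 bytes

Propagation delay = 220 / 200000000 = 1.1e-06 s.
BDP = R × t_prop = 880000000 × 1.1e-06 = 968 bits.
In bytes: 968/8 = 121 bytes.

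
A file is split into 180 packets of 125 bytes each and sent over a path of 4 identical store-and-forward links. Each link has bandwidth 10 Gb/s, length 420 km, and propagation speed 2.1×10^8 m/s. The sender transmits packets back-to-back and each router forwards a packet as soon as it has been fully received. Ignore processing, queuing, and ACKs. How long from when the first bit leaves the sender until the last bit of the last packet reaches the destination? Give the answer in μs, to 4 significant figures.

8018 μs

Per-hop transmission t_tx = L/R = 1000/10000000000 = 0.1 μs.
Per-hop propagation t_prop = 420000/210000000 = 2000 μs.
Pipeline fill: first packet needs 4·t_tx to clear all hops; remaining 179 packets each add one t_tx.
Total = (4+180-1)·t_tx + 4·t_prop = 183·0.1 + 4·2000 = 8018 μs.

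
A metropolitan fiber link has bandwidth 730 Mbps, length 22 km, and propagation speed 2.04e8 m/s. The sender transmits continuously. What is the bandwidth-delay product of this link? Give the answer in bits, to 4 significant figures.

78730 bits

Propagation delay = 22000 / 204000000 = 0.000107843 s.
BDP = R × t_prop = 730000000 × 0.000107843 = 78725.5 bits.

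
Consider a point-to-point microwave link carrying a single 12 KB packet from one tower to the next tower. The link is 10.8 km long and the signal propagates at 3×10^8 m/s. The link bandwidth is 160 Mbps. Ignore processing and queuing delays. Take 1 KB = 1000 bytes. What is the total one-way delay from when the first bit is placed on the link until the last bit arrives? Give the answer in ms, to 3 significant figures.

0.636 ms

L = 96000 bits.
Transmission delay = L/R = 96000 / 160000000 = 0.6 ms.
Propagation delay = d/s = 10800 m / 300000000 m/s = 0.036 ms.
Total = 0.636 ms.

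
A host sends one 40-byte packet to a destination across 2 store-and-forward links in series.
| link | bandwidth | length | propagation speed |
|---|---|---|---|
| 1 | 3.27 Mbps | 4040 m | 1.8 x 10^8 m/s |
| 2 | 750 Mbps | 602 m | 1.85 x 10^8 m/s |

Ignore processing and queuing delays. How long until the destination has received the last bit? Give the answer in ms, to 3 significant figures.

0.124 ms

L = 40 × 8 = 320 bits.
Transmission delays (L/R per hop): 0.0978593, 0.000426667 ms; sum = 0.098286 ms.
Propagation delays (d/s per hop): 0.0224444, 0.00325405 ms; sum = 0.0256985 ms.
End-to-end = 0.124 ms.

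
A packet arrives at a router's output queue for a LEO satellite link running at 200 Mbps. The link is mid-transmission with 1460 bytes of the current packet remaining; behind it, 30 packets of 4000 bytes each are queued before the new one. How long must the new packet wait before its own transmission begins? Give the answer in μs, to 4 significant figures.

Each queued packet: L/R = 32000/200000000 = 160 μs.
30 queued → 4800 μs.
Plus remaining 11680 bits of current packet: 58.4 μs.
Queuing delay = 4858 μs.

4858 μs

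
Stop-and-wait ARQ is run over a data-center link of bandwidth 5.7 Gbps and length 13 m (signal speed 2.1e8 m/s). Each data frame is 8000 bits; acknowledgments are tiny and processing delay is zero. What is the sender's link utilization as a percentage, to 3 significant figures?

91.9 %

t_tx = L/R = 8000/5700000000 = 1.40351e-06 s.
t_prop = 13/210000000 = 6.19048e-08 s; RTT = 1.2381e-07 s.
Cycle = t_tx + RTT = 1.52732e-06 s.
Utilization = t_tx / cycle = 1.40351e-06/1.52732e-06 = 91.9 %.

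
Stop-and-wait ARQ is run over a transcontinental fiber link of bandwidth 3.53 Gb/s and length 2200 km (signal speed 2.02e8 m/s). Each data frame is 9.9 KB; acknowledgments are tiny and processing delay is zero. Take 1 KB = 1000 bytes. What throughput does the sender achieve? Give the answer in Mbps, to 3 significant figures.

3.63 Mbps

t_tx = L/R = 79200/3530000000 = 2.24363e-05 s.
t_prop = 2200000/202000000 = 0.0108911 s; RTT = 0.0217822 s.
Cycle = t_tx + RTT = 0.0218046 s.
Throughput = L / cycle = 79200 / 0.0218046 = 3.63 Mbps.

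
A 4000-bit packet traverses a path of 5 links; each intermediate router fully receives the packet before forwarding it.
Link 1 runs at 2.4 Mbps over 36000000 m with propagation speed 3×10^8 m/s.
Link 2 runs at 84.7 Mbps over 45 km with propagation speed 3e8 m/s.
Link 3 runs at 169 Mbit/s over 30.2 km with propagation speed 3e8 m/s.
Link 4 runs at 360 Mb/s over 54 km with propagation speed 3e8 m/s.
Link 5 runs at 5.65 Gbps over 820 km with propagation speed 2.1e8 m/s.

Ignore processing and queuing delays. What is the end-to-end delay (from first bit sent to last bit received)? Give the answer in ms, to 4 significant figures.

126.1 ms

Transmission delays (L/R per hop): 1.66667, 0.0472255, 0.0236686, 0.0111111, 0.000707965 ms; sum = 1.74938 ms.
Propagation delays (d/s per hop): 120, 0.15, 0.100667, 0.18, 3.90476 ms; sum = 124.335 ms.
End-to-end = 126.1 ms.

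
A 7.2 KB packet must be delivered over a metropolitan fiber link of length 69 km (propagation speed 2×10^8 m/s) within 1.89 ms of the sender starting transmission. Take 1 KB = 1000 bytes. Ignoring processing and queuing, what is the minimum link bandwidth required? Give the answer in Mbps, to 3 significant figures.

L = 57600 bits.
Propagation delay = 69000 / 200000000 = 0.345 ms.
Transmission budget = 1.89 − 0.345 = 1.545 ms.
R ≥ L / t_tx = 57600 bits / 0.001545 s = 37.3 Mbps.

37.3 Mbps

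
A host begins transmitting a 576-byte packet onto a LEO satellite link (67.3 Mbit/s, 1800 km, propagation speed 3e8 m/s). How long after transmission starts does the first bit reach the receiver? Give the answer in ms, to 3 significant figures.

First bit experiences only propagation delay: d/s = 1800000/300000000 = 6.00 ms.

6.00 ms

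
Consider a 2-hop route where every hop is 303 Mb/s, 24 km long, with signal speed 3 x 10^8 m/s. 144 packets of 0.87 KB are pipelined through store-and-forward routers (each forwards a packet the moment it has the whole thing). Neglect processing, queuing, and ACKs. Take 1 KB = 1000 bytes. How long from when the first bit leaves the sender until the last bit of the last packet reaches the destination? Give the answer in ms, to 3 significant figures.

Per-hop transmission t_tx = L/R = 6960/303000000 = 0.0229703 ms.
Per-hop propagation t_prop = 24000/300000000 = 0.08 ms.
Pipeline fill: first packet needs 2·t_tx to clear all hops; remaining 143 packets each add one t_tx.
Total = (2+144-1)·t_tx + 2·t_prop = 145·0.0229703 + 2·0.08 = 3.49 ms.

3.49 ms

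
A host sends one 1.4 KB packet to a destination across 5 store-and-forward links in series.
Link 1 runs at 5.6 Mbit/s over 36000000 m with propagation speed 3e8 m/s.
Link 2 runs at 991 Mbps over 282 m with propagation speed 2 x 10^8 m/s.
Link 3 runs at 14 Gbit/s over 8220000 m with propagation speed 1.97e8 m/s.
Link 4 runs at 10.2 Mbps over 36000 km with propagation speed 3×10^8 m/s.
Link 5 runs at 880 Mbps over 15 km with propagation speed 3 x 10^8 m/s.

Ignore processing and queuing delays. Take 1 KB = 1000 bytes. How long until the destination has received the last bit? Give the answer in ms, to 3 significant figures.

L = 11200 bits.
Transmission delays (L/R per hop): 2, 0.0113017, 0.0008, 1.09804, 0.0127273 ms; sum = 3.12287 ms.
Propagation delays (d/s per hop): 120, 0.00141, 41.7259, 120, 0.05 ms; sum = 281.777 ms.
End-to-end = 285 ms.

285 ms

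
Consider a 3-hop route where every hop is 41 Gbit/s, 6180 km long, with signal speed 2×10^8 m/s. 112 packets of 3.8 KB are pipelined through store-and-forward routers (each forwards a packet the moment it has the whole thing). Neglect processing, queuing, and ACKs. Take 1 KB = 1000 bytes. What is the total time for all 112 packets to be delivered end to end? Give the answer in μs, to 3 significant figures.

92800 μs

Per-hop transmission t_tx = L/R = 30400/41000000000 = 0.741463 μs.
Per-hop propagation t_prop = 6180000/200000000 = 30900 μs.
Pipeline fill: first packet needs 3·t_tx to clear all hops; remaining 111 packets each add one t_tx.
Total = (3+112-1)·t_tx + 3·t_prop = 114·0.741463 + 3·30900 = 92800 μs.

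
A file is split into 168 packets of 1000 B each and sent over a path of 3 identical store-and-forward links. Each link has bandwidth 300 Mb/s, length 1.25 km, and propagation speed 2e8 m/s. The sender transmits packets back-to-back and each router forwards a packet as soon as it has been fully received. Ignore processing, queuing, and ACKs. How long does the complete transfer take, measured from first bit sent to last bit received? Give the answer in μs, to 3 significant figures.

4550 μs

Per-hop transmission t_tx = L/R = 8000/300000000 = 26.6667 μs.
Per-hop propagation t_prop = 1250/200000000 = 6.25 μs.
Pipeline fill: first packet needs 3·t_tx to clear all hops; remaining 167 packets each add one t_tx.
Total = (3+168-1)·t_tx + 3·t_prop = 170·26.6667 + 3·6.25 = 4550 μs.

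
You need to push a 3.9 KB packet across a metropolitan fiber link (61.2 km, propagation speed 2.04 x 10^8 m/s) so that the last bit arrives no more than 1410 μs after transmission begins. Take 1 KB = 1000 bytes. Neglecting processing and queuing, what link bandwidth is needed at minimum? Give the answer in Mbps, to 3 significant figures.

28.1 Mbps

L = 31200 bits.
Propagation delay = 61200 / 204000000 = 300 μs.
Transmission budget = 1410 − 300 = 1110 μs.
R ≥ L / t_tx = 31200 bits / 0.00111 s = 28.1 Mbps.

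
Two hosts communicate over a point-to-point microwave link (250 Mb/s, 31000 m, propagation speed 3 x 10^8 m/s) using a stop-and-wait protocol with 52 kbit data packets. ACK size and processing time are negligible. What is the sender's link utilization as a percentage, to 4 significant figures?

50.16 %

t_tx = L/R = 52000/250000000 = 0.000208 s.
t_prop = 31000/300000000 = 0.000103333 s; RTT = 0.000206667 s.
Cycle = t_tx + RTT = 0.000414667 s.
Utilization = t_tx / cycle = 0.000208/0.000414667 = 50.16 %.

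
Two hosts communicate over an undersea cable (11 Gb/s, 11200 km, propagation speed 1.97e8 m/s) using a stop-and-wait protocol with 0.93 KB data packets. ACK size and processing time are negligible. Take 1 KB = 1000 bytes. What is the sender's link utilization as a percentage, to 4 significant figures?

0.0005948 %

t_tx = L/R = 7440/11000000000 = 6.76364e-07 s.
t_prop = 11200000/197000000 = 0.0568528 s; RTT = 0.113706 s.
Cycle = t_tx + RTT = 0.113706 s.
Utilization = t_tx / cycle = 6.76364e-07/0.113706 = 0.0005948 %.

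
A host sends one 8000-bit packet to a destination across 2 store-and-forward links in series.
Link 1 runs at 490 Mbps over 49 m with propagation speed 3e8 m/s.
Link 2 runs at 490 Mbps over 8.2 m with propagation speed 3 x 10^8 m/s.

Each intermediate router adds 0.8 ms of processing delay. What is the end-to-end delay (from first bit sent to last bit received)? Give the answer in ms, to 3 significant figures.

Transmission delay per hop = L/R = 8000/490000000 = 0.0163265 ms; 2 hops → 0.0326531 ms.
Propagation delays (d/s per hop): 0.000163333, 2.73333e-05 ms; sum = 0.000190667 ms.
Processing at 1 router(s): 1 × 0.8 ms = 0.8 ms.
End-to-end = 0.833 ms.

0.833 ms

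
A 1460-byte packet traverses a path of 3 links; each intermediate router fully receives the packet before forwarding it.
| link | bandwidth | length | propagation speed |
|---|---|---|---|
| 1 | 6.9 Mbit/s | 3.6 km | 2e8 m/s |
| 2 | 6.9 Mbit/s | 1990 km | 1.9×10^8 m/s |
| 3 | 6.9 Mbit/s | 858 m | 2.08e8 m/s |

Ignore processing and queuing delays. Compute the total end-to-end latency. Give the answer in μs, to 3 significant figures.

15600 μs

L = 1460 × 8 = 11680 bits.
Transmission delay per hop = L/R = 11680/6900000 = 1692.75 μs; 3 hops → 5078.26 μs.
Propagation delays (d/s per hop): 18, 10473.7, 4.125 μs; sum = 10495.8 μs.
End-to-end = 15600 μs.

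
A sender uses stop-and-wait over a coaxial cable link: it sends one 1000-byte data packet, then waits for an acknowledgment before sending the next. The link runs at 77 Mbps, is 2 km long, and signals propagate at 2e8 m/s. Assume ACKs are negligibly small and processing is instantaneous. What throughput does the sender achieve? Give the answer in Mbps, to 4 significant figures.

64.57 Mbps

t_tx = L/R = 8000/77000000 = 0.000103896 s.
t_prop = 2000/200000000 = 1e-05 s; RTT = 2e-05 s.
Cycle = t_tx + RTT = 0.000123896 s.
Throughput = L / cycle = 8000 / 0.000123896 = 64.57 Mbps.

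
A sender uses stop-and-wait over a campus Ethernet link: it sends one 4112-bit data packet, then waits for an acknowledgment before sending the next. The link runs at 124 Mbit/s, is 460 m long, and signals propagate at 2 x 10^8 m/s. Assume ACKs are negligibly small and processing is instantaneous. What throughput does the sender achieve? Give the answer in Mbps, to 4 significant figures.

108.9 Mbps

t_tx = L/R = 4112/124000000 = 3.31613e-05 s.
t_prop = 460/200000000 = 2.3e-06 s; RTT = 4.6e-06 s.
Cycle = t_tx + RTT = 3.77613e-05 s.
Throughput = L / cycle = 4112 / 3.77613e-05 = 108.9 Mbps.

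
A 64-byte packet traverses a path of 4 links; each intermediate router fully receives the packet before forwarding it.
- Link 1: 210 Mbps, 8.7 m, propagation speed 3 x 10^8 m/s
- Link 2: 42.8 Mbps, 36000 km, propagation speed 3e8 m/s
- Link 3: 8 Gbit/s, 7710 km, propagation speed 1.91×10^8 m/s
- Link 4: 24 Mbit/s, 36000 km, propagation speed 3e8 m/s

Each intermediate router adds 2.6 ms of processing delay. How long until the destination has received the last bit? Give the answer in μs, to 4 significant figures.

288200 μs

L = 64 × 8 = 512 bits.
Transmission delays (L/R per hop): 2.4381, 11.9626, 0.064, 21.3333 μs; sum = 35.798 μs.
Propagation delays (d/s per hop): 0.029, 120000, 40366.5, 120000 μs; sum = 280367 μs.
Processing at 3 router(s): 3 × 2.6 ms = 7800 μs.
End-to-end = 288200 μs.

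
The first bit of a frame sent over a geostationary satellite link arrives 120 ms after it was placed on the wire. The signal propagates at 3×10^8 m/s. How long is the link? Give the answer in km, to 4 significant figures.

36000 km

d = s × t_prop = 300000000 × 0.12 = 36000 km.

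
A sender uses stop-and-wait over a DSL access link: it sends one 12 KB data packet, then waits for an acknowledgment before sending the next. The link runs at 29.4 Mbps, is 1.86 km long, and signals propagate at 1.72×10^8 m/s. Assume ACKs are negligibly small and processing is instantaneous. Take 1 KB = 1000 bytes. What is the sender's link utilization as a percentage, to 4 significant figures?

99.34 %

t_tx = L/R = 96000/29400000 = 0.00326531 s.
t_prop = 1860/172000000 = 1.0814e-05 s; RTT = 2.16279e-05 s.
Cycle = t_tx + RTT = 0.00328693 s.
Utilization = t_tx / cycle = 0.00326531/0.00328693 = 99.34 %.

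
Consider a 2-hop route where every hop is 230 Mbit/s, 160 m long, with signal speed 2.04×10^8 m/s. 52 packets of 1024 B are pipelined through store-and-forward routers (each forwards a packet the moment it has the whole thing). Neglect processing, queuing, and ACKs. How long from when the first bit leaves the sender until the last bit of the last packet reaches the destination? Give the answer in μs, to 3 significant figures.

1890 μs

Per-hop transmission t_tx = L/R = 8192/230000000 = 35.6174 μs.
Per-hop propagation t_prop = 160/204000000 = 0.784314 μs.
Pipeline fill: first packet needs 2·t_tx to clear all hops; remaining 51 packets each add one t_tx.
Total = (2+52-1)·t_tx + 2·t_prop = 53·35.6174 + 2·0.784314 = 1890 μs.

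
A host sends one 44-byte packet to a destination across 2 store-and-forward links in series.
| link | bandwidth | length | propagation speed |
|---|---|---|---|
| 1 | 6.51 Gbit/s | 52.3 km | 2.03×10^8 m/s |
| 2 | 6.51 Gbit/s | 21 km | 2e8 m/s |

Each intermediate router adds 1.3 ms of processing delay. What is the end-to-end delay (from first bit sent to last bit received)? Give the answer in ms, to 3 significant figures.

L = 44 × 8 = 352 bits.
Transmission delay per hop = L/R = 352/6510000000 = 5.40707e-05 ms; 2 hops → 0.000108141 ms.
Propagation delays (d/s per hop): 0.257635, 0.105 ms; sum = 0.362635 ms.
Processing at 1 router(s): 1 × 1.3 ms = 1.3 ms.
End-to-end = 1.66 ms.

1.66 ms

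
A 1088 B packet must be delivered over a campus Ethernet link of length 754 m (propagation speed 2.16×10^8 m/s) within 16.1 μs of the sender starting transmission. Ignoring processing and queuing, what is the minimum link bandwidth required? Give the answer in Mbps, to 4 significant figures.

L = 8704 bits.
Propagation delay = 754 / 216000000 = 3.49074 μs.
Transmission budget = 16.1 − 3.49074 = 12.6093 μs.
R ≥ L / t_tx = 8704 bits / 1.26093e-05 s = 690.3 Mbps.

690.3 Mbps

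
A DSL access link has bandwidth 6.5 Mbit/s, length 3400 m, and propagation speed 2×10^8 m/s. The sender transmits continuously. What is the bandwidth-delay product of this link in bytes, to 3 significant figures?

Propagation delay = 3400 / 200000000 = 1.7e-05 s.
BDP = R × t_prop = 6500000 × 1.7e-05 = 110.5 bits.
In bytes: 110.5/8 = 13.8 bytes.

13.8 bytes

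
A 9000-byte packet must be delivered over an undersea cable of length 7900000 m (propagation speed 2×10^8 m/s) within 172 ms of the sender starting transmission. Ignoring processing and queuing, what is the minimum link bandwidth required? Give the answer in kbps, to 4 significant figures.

543.4 kbps

L = 72000 bits.
Propagation delay = 7900000 / 200000000 = 39.5 ms.
Transmission budget = 172 − 39.5 = 132.5 ms.
R ≥ L / t_tx = 72000 bits / 0.1325 s = 543.4 kbps.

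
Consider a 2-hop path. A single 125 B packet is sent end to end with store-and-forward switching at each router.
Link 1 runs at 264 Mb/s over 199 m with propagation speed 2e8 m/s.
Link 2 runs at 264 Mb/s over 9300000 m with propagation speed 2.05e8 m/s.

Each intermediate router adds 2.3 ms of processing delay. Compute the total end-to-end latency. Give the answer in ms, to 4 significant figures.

L = 125 × 8 = 1000 bits.
Transmission delay per hop = L/R = 1000/264000000 = 0.00378788 ms; 2 hops → 0.00757576 ms.
Propagation delays (d/s per hop): 0.000995, 45.3659 ms; sum = 45.3668 ms.
Processing at 1 router(s): 1 × 2.3 ms = 2.3 ms.
End-to-end = 47.67 ms.

47.67 ms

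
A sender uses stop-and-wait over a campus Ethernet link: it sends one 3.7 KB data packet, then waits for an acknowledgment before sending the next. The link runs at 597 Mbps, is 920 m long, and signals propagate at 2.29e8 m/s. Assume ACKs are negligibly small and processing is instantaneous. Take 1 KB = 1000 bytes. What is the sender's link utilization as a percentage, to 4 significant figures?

t_tx = L/R = 29600/597000000 = 4.95812e-05 s.
t_prop = 920/229000000 = 4.01747e-06 s; RTT = 8.03493e-06 s.
Cycle = t_tx + RTT = 5.76162e-05 s.
Utilization = t_tx / cycle = 4.95812e-05/5.76162e-05 = 86.05 %.

86.05 %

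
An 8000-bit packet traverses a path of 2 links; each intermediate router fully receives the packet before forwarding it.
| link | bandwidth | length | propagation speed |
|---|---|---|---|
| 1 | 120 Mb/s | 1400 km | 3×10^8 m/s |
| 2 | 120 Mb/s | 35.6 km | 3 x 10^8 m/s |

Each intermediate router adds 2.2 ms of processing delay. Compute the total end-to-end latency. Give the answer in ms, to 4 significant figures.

Transmission delay per hop = L/R = 8000/120000000 = 0.0666667 ms; 2 hops → 0.133333 ms.
Propagation delays (d/s per hop): 4.66667, 0.118667 ms; sum = 4.78533 ms.
Processing at 1 router(s): 1 × 2.2 ms = 2.2 ms.
End-to-end = 7.119 ms.

7.119 ms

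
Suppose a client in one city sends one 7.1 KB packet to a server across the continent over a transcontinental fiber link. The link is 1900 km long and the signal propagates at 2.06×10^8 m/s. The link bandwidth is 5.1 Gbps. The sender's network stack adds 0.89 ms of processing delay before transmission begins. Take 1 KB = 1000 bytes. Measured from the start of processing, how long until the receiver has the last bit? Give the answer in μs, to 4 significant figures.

10120 μs

L = 56800 bits.
Transmission delay = L/R = 56800 / 5100000000 = 11.1373 μs.
Propagation delay = d/s = 1900000 m / 206000000 m/s = 9223.3 μs.
Plus processing delay 0.89 ms = 890 μs.
Total = 10120 μs.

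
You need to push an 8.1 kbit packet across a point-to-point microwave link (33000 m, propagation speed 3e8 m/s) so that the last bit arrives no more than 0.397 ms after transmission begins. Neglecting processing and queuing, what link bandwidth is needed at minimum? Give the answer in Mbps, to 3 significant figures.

Propagation delay = 33000 / 300000000 = 0.11 ms.
Transmission budget = 0.397 − 0.11 = 0.287 ms.
R ≥ L / t_tx = 8100 bits / 0.000287 s = 28.2 Mbps.

28.2 Mbps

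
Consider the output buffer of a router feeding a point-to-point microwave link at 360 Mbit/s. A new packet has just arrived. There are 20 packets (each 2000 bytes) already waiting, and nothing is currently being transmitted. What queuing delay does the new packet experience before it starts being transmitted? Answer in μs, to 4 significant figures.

888.9 μs

Each queued packet: L/R = 16000/360000000 = 44.4444 μs.
20 queued → 888.889 μs.
Queuing delay = 888.9 μs.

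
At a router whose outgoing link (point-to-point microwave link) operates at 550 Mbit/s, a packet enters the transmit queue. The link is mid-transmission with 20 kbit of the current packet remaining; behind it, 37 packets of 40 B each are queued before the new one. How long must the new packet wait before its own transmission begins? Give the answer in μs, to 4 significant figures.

Each queued packet: L/R = 320/550000000 = 0.581818 μs.
37 queued → 21.5273 μs.
Plus remaining 20000 bits of current packet: 36.3636 μs.
Queuing delay = 57.89 μs.

57.89 μs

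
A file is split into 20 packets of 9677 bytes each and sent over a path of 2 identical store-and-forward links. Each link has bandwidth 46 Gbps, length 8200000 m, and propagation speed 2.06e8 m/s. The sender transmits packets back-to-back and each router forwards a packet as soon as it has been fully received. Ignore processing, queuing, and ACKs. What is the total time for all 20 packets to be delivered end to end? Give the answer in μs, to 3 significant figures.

Per-hop transmission t_tx = L/R = 77416/46000000000 = 1.68296 μs.
Per-hop propagation t_prop = 8200000/206000000 = 39805.8 μs.
Pipeline fill: first packet needs 2·t_tx to clear all hops; remaining 19 packets each add one t_tx.
Total = (2+20-1)·t_tx + 2·t_prop = 21·1.68296 + 2·39805.8 = 79600 μs.

79600 μs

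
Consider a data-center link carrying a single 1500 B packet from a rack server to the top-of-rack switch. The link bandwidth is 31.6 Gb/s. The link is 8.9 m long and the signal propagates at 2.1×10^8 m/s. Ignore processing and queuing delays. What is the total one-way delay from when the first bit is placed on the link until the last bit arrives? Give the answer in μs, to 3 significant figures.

L = 1500 × 8 = 12000 bits.
Transmission delay = L/R = 12000 / 31600000000 = 0.379747 μs.
Propagation delay = d/s = 8.9 m / 210000000 m/s = 0.042381 μs.
Total = 0.422 μs.

0.422 μs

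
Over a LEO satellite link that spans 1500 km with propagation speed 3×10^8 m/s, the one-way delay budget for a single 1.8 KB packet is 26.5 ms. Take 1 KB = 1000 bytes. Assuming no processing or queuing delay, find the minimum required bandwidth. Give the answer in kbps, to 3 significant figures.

L = 14400 bits.
Propagation delay = 1500000 / 300000000 = 5 ms.
Transmission budget = 26.5 − 5 = 21.5 ms.
R ≥ L / t_tx = 14400 bits / 0.0215 s = 670 kbps.

670 kbps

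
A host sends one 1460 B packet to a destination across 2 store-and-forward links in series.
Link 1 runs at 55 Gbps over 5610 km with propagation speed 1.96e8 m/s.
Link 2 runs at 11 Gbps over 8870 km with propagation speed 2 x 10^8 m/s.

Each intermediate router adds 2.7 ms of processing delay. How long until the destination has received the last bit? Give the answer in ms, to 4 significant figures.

75.67 ms

L = 1460 × 8 = 11680 bits.
Transmission delays (L/R per hop): 0.000212364, 0.00106182 ms; sum = 0.00127418 ms.
Propagation delays (d/s per hop): 28.6224, 44.35 ms; sum = 72.9724 ms.
Processing at 1 router(s): 1 × 2.7 ms = 2.7 ms.
End-to-end = 75.67 ms.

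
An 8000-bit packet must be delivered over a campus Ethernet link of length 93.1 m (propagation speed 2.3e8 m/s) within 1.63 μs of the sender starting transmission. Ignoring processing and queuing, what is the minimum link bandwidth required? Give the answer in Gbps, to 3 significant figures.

Propagation delay = 93.1 / 2.3e+08 = 0.404783 μs.
Transmission budget = 1.63 − 0.404783 = 1.22522 μs.
R ≥ L / t_tx = 8000 bits / 1.22522e-06 s = 6.53 Gbps.

6.53 Gbps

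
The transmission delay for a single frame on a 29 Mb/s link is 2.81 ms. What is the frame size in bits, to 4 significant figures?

81490 bits

L = R × t_tx = 29000000 b/s × 0.00281 s = 81490 bits.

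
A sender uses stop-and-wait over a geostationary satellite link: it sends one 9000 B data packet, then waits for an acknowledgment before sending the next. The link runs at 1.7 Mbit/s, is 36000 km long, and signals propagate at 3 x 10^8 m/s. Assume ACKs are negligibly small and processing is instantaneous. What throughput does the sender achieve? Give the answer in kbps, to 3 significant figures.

t_tx = L/R = 72000/1700000 = 0.0423529 s.
t_prop = 36000000/300000000 = 0.12 s; RTT = 0.24 s.
Cycle = t_tx + RTT = 0.282353 s.
Throughput = L / cycle = 72000 / 0.282353 = 255 kbps.

255 kbps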